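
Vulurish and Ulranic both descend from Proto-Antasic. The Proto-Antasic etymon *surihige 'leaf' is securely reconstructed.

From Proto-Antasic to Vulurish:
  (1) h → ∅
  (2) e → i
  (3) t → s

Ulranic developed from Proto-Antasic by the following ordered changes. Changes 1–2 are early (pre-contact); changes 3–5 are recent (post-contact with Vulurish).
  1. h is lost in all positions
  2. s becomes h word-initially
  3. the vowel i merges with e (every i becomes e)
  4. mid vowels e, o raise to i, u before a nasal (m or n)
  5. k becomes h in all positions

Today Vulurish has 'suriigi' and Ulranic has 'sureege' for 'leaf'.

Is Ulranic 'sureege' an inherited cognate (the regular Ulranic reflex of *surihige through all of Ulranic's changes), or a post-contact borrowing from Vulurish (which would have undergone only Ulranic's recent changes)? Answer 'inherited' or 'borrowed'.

borrowed

If inherited, *surihige would pass through all of Ulranic's changes:
Ulranic: *surihige
  surihige → suriige   [h-loss]
  suriige → huriige   [debuccalisation]
  huriige → hureege   [vowel merger]
  hureege (rule 4 does not apply)
  hureege (rule 5 does not apply)
  giving Ulranic hureege.
If borrowed from Vulurish 'suriigi' after the early changes, it would undergo only the recent ones:
  rule 3 (vowel merger): suriigi → sureege
  rule 4 (pre-nasal raising): no change (sureege)
  rule 5 (unconditioned shift): no change (sureege)
  ⇒ as a loan: sureege
Ulranic 'sureege' matches the loan outcome 'sureege', not the inherited 'hureege' — it skipped the early Ulranic changes, so it was borrowed from Vulurish.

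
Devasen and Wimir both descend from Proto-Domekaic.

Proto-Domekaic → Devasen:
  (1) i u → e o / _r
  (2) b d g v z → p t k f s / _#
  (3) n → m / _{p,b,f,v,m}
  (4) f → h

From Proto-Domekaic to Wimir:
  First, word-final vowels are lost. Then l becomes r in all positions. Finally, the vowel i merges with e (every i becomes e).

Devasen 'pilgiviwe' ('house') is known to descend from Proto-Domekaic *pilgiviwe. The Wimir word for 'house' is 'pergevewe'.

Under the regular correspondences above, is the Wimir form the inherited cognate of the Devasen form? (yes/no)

no

Derive the expected Wimir reflex of *pilgiviwe:
Wimir: *pilgiviwe > pilgiviw > pirgiviw > pergevew  (by apocope, unconditioned shift, vowel merger)
The regular Wimir reflex would be 'pergevew', but the attested form is 'pergevewe'. The correspondence is irregular, so they are not cognates (the Wimir form has a different source).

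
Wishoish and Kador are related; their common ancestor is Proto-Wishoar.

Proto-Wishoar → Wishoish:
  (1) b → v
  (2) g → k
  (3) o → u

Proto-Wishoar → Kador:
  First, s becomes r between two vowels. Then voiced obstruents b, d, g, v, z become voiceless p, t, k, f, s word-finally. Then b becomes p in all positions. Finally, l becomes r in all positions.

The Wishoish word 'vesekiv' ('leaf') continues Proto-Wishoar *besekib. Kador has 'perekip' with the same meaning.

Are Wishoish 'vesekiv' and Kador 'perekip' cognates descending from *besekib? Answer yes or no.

yes

Derive the expected Kador reflex of *besekib:
Kador: *besekib
  besekib → berekib   [rhotacism]
  berekib → berekip   [final devoicing]
  berekip → perekip   [unconditioned shift]
  perekip (rule 4 does not apply)
  giving Kador perekip.
Kador 'perekip' matches the regular reflex exactly, so the pair is cognate.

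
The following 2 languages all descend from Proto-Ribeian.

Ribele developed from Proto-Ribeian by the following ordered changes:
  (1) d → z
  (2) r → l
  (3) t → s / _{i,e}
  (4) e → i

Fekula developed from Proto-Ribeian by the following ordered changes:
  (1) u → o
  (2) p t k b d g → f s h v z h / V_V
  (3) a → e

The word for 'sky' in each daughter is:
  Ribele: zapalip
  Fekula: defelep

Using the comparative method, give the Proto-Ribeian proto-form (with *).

*dapalep

Position 4: Ribele has a, Fekula has e. Ribele preserves a here (none of its changes turn any other segment into a), so the proto-segment is *a.
Position 2: Ribele has a, Fekula has e. Ribele preserves a here (none of its changes turn any other segment into a), so the proto-segment is *a.
This points to *dapalep. Verify forward in each daughter:
Ribele: *dapalep > zapalep > zapalip  (by unconditioned shift, vowel merger)
Fekula: *dapalep
  dapalep (rule 1 does not apply)
  dapalep → dafalep   [intervocalic lenition]
  dafalep → defelep   [vowel merger]
  giving Fekula defelep.
*dapalep is the unique common source.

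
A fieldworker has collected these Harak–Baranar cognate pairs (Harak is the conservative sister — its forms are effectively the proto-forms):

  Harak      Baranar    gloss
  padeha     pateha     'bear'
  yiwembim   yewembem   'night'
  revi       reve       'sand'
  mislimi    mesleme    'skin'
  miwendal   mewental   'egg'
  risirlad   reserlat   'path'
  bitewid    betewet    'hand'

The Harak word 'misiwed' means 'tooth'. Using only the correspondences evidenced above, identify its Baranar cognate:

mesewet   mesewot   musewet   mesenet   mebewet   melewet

mesewet

yiwembim ~ yewembem, mislimi ~ mesleme — Harak i corresponds to Baranar e after a consonant, before a consonant other than r, m, n, p, b, f, v.
risirlad ~ reserlat, bitewid ~ betewet — Harak d corresponds to Baranar t word-finally.
Applying these to Harak 'misiwed':
  misiwed → mesiwed   (i→e after a consonant, before a consonant other than r, m, n, p, b, f, v)
  mesiwed → mesewed   (i→e after a consonant, before a consonant other than r, m, n, p, b, f, v)
  mesewed → mesewet   (d→t word-finally)
So the Baranar cognate is 'mesewet'.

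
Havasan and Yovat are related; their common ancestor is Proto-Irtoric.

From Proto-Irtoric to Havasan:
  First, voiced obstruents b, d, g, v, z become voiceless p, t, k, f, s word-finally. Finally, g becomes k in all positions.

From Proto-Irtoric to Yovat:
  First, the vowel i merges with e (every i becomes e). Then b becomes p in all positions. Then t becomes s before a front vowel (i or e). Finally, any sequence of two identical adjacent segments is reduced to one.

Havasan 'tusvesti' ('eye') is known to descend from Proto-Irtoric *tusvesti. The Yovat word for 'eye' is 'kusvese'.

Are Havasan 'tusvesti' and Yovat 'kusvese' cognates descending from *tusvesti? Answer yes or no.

Derive the expected Yovat reflex of *tusvesti:
Yovat: *tusvesti
  tusvesti → tusveste   [vowel merger]
  tusveste (rule 2 does not apply)
  tusveste → tusvesse   [palatalisation]
  tusvesse → tusvese   [degemination]
  giving Yovat tusvese.
The regular Yovat reflex would be 'tusvese', but the attested form is 'kusvese'. The correspondence is irregular, so they are not cognates (the Yovat form has a different source).

no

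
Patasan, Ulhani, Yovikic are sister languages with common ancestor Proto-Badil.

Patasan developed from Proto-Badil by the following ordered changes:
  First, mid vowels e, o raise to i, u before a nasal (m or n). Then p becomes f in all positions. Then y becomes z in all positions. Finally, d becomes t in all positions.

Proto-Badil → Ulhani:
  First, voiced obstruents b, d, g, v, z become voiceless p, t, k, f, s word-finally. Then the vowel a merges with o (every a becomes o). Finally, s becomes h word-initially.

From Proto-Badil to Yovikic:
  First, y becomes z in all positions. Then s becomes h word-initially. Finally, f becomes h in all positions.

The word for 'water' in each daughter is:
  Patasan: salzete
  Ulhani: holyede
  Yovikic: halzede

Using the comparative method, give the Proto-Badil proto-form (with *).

Position 6: Patasan has t, Ulhani has d, Yovikic has d. Ulhani preserves d here (none of its changes turn any other segment into d), so the proto-segment is *d.
Position 1: Patasan has s, Ulhani has h, Yovikic has h. Patasan preserves s here (none of its changes turn any other segment into s), so the proto-segment is *s.
Position 4: Patasan has z, Ulhani has y, Yovikic has z. Ulhani preserves y here (none of its changes turn any other segment into y), so the proto-segment is *y.
Verify the candidate proto-form against each daughter:
Patasan: start from *salyede.
  rule 1: no change — salyede
  rule 2: no change — salyede
  rule 3 (unconditioned shift): salyede → salzede
  rule 4 (unconditioned shift): salzede → salzete
  ⇒ Patasan salzete
Ulhani: *salyede
  salyede (rule 1 does not apply)
  salyede → solyede   [vowel merger]
  solyede → holyede   [debuccalisation]
  giving Ulhani holyede.
Yovikic: start from *salyede.
  rule 1 (unconditioned shift): salyede → salzede
  rule 2 (debuccalisation): salzede → halzede
  rule 3: no change — halzede
  ⇒ Yovikic halzede
No other proto-form is consistent with every reflex, so the reconstruction is *salyede.

*salyede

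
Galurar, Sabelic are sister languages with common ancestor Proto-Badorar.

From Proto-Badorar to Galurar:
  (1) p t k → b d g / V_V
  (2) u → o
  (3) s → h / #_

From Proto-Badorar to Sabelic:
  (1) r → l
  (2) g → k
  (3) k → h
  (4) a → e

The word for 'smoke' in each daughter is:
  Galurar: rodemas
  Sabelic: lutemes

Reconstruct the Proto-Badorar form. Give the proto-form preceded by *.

Position 3: Galurar has d, Sabelic has t. Sabelic preserves t here (none of its changes turn any other segment into t), so the proto-segment is *t.
Position 1: Galurar has r, Sabelic has l. Galurar preserves r here (none of its changes turn any other segment into r), so the proto-segment is *r.
Position 6: Galurar has a, Sabelic has e. Galurar preserves a here (none of its changes turn any other segment into a), so the proto-segment is *a.
Continuing position by position gives *rutemas; check it forward:
Galurar: start from *rutemas.
  rule 1 (intervocalic voicing): rutemas → rudemas
  rule 2 (vowel merger): rudemas → rodemas
  rule 3: no change — rodemas
  ⇒ Galurar rodemas
Sabelic: *rutemas
  rutemas → lutemas   [unconditioned shift]
  lutemas (rule 2 does not apply)
  lutemas (rule 3 does not apply)
  lutemas → lutemes   [vowel merger]
  giving Sabelic lutemes.
*rutemas is the unique common source.

*rutemas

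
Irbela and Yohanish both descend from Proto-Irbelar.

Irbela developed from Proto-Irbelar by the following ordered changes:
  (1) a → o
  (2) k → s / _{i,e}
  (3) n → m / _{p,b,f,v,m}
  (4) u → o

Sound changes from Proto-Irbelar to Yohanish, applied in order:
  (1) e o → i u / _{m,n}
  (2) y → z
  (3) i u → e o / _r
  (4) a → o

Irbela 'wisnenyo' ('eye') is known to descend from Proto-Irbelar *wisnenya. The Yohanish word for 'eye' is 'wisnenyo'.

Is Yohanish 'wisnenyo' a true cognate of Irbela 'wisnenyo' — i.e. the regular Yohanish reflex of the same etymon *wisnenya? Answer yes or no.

Derive the expected Yohanish reflex of *wisnenya:
Yohanish: *wisnenya
  wisnenya → wisninya   [pre-nasal raising]
  wisninya → wisninza   [unconditioned shift]
  wisninza (rule 3 does not apply)
  wisninza → wisninzo   [vowel merger]
  giving Yohanish wisninzo.
The regular Yohanish reflex would be 'wisninzo', but the attested form is 'wisnenyo'. The correspondence is irregular, so they are not cognates (the Yohanish form has a different source).

no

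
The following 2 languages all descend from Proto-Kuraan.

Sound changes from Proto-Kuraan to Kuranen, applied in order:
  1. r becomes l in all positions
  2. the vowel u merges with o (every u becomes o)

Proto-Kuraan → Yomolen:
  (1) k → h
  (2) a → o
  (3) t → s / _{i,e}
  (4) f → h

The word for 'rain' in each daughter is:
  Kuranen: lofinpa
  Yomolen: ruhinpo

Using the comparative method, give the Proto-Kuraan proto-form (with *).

Position 2: Kuranen has o, Yomolen has u. Yomolen preserves u here (none of its changes turn any other segment into u), so the proto-segment is *u.
Position 3: Kuranen has f, Yomolen has h. Kuranen preserves f here (none of its changes turn any other segment into f), so the proto-segment is *f.
Position 7: Kuranen has a, Yomolen has o. Kuranen preserves a here (none of its changes turn any other segment into a), so the proto-segment is *a.
Verify the candidate proto-form against each daughter:
Kuranen: *rufinpa
  rufinpa → lufinpa   [unconditioned shift]
  lufinpa → lofinpa   [vowel merger]
  giving Kuranen lofinpa.
Yomolen: start from *rufinpa.
  rule 1: no change — rufinpa
  rule 2 (vowel merger): rufinpa → rufinpo
  rule 3: no change — rufinpo
  rule 4 (unconditioned shift): rufinpo → ruhinpo
  ⇒ Yomolen ruhinpo
No other proto-form is consistent with every reflex, so the reconstruction is *rufinpa.

*rufinpa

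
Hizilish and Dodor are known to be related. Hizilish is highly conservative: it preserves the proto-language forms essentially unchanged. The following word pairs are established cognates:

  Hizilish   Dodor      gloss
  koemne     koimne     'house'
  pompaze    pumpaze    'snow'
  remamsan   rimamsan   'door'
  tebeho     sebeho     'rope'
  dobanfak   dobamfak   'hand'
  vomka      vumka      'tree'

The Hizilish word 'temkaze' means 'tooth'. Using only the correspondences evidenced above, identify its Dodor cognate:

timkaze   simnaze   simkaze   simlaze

simkaze

tebeho ~ sebeho — Hizilish t corresponds to Dodor s word-initially before a front vowel.
remamsan ~ rimamsan — Hizilish e corresponds to Dodor i after a consonant, before a nasal.
Applying these to Hizilish 'temkaze':
  temkaze → semkaze   (t→s word-initially before a front vowel)
  semkaze → simkaze   (e→i after a consonant, before a nasal)
So the Dodor cognate is 'simkaze'.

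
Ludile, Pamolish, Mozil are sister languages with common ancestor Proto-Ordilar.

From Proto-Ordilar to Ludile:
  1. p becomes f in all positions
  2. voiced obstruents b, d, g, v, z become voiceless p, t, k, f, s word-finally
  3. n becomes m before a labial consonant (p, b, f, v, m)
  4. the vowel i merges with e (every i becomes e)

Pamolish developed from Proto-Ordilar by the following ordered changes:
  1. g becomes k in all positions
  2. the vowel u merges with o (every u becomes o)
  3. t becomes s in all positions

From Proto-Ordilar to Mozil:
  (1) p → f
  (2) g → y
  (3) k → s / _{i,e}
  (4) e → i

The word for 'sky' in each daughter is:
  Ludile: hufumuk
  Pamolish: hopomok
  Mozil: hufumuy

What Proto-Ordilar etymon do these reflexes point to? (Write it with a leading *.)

Position 7: Ludile has k, Pamolish has k, Mozil has y. Taking the neighbouring segments as reconstructed: Ludile k could go back to *k or *g; Pamolish k could go back to *k or *g; Mozil y could go back to *g or *y — the one source consistent with every daughter is *g.
Position 3: Ludile has f, Pamolish has p, Mozil has f. Pamolish preserves p here (none of its changes turn any other segment into p), so the proto-segment is *p.
Position 4: Ludile has u, Pamolish has o, Mozil has u. Ludile preserves u here (none of its changes turn any other segment into u), so the proto-segment is *u.
Continuing position by position gives *hupumug; check it forward:
Ludile: start from *hupumug.
  rule 1 (unconditioned shift): hupumug → hufumug
  rule 2 (final devoicing): hufumug → hufumuk
  rule 3: no change — hufumuk
  rule 4: no change — hufumuk
  ⇒ Ludile hufumuk
Pamolish: *hupumug
  hupumug → hupumuk   [unconditioned shift]
  hupumuk → hopomok   [vowel merger]
  hopomok (rule 3 does not apply)
  giving Pamolish hopomok.
Mozil: start from *hupumug.
  rule 1 (unconditioned shift): hupumug → hufumug
  rule 2 (unconditioned shift): hufumug → hufumuy
  rule 3: no change — hufumuy
  rule 4: no change — hufumuy
  ⇒ Mozil hufumuy
*hupumug is the unique common source.

*hupumug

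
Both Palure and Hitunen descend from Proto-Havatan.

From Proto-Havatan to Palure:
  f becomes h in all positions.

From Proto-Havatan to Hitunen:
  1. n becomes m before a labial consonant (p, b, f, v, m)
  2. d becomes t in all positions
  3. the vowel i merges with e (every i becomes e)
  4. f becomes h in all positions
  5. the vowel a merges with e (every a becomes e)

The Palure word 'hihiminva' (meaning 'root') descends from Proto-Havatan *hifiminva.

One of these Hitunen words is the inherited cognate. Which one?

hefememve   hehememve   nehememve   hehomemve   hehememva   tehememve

hehememve

Hitunen: *hifiminva
  hifiminva → hifimimva   [nasal place assimilation]
  hifimimva (rule 2 does not apply)
  hifimimva → hefememva   [vowel merger]
  hefememva → hehememva   [unconditioned shift]
  hehememva → hehememve   [vowel merger]
  giving Hitunen hehememve.
Only 'hehememve' matches the regular Hitunen development of *hifiminva.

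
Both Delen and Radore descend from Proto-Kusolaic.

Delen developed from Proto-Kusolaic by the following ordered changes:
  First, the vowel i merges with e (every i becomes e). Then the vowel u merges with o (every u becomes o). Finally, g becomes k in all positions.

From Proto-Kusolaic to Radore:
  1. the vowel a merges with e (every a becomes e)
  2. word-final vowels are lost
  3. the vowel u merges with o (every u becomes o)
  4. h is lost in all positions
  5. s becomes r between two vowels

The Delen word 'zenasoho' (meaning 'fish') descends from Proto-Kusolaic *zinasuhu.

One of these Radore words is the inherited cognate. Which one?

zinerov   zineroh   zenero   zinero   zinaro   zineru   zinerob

zinero

Radore: start from *zinasuhu.
  rule 1 (vowel merger): zinasuhu → zinesuhu
  rule 2 (apocope): zinesuhu → zinesuh
  rule 3 (vowel merger): zinesuh → zinesoh
  rule 4 (h-loss): zinesoh → zineso
  rule 5 (rhotacism): zineso → zinero
  ⇒ Radore zinero
Among the options, 'zinero' alone shows every Radore change applied in order.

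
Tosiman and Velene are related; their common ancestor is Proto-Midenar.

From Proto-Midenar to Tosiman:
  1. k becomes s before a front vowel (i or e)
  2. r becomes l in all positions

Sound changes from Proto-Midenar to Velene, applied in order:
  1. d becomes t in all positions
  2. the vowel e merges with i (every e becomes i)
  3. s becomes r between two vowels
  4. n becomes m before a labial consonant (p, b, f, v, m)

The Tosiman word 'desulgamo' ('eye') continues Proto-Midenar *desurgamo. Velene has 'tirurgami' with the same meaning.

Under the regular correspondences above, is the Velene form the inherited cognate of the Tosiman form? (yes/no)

no

Derive the expected Velene reflex of *desurgamo:
Velene: *desurgamo
  desurgamo → tesurgamo   [unconditioned shift]
  tesurgamo → tisurgamo   [vowel merger]
  tisurgamo → tirurgamo   [rhotacism]
  tirurgamo (rule 4 does not apply)
  giving Velene tirurgamo.
The regular Velene reflex would be 'tirurgamo', but the attested form is 'tirurgami'. The correspondence is irregular, so they are not cognates (the Velene form has a different source).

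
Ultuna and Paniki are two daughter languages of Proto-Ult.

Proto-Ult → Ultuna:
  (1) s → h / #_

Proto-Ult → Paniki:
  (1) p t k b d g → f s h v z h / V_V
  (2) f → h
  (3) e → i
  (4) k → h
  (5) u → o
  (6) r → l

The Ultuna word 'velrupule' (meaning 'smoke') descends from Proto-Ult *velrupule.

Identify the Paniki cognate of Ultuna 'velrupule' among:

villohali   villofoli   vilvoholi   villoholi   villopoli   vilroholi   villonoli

Paniki: *velrupule > velrufule > velruhule > vilruhuli > vilroholi > villoholi  (by intervocalic lenition, unconditioned shift, vowel merger, vowel merger, unconditioned shift)
Among the options, 'villoholi' alone shows every Paniki change applied in order.

villoholi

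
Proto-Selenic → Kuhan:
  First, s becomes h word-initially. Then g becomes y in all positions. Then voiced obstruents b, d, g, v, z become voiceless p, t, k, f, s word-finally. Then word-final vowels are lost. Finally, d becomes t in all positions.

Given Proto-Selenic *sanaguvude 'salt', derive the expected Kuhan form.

Kuhan: start from *sanaguvude.
  rule 1 (debuccalisation): sanaguvude → hanaguvude
  rule 2 (unconditioned shift): hanaguvude → hanayuvude
  rule 3: no change — hanayuvude
  rule 4 (apocope): hanayuvude → hanayuvud
  rule 5 (unconditioned shift): hanayuvud → hanayuvut
  ⇒ Kuhan hanayuvut

hanayuvut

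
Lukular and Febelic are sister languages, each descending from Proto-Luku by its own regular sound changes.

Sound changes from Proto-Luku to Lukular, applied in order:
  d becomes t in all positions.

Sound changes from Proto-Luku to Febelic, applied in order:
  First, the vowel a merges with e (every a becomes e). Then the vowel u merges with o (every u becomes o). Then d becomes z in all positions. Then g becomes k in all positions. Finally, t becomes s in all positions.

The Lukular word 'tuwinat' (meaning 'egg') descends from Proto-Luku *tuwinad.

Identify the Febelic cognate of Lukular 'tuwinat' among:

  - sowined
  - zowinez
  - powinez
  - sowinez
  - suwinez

Febelic: *tuwinad > tuwined > towined > towinez > sowinez  (by vowel merger, vowel merger, unconditioned shift, unconditioned shift)

sowinez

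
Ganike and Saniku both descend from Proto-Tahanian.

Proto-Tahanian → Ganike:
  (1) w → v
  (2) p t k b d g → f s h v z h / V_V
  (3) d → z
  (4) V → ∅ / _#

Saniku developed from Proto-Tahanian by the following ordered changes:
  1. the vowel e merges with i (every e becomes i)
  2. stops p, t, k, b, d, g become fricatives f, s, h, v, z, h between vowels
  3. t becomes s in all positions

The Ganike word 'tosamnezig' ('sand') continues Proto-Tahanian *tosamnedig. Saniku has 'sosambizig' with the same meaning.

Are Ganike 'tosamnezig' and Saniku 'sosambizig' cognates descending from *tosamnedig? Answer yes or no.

Derive the expected Saniku reflex of *tosamnedig:
Saniku: *tosamnedig > tosamnidig > tosamnizig > sosamnizig  (by vowel merger, intervocalic lenition, unconditioned shift)
The regular Saniku reflex would be 'sosamnizig', but the attested form is 'sosambizig'. The correspondence is irregular, so they are not cognates (the Saniku form has a different source).

no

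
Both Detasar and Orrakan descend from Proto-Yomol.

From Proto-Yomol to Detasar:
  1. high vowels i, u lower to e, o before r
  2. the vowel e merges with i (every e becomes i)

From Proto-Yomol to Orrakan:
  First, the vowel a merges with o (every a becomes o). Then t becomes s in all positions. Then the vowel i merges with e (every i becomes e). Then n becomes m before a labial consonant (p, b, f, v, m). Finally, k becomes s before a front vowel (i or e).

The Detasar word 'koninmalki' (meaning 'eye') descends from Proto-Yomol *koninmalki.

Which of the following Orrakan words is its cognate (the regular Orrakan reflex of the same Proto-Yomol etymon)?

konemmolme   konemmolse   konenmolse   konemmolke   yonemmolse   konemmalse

Orrakan: start from *koninmalki.
  rule 1 (vowel merger): koninmalki → koninmolki
  rule 2: no change — koninmolki
  rule 3 (vowel merger): koninmolki → konenmolke
  rule 4 (nasal place assimilation): konenmolke → konemmolke
  rule 5 (palatalisation): konemmolke → konemmolse
  ⇒ Orrakan konemmolse

konemmolse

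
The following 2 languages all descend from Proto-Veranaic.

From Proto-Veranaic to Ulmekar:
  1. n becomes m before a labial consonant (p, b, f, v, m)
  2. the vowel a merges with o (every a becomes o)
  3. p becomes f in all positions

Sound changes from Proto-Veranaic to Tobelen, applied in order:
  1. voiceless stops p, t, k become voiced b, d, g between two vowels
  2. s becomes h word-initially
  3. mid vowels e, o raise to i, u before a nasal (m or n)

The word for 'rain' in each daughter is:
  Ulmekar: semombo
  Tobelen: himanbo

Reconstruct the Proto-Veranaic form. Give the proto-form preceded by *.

Position 5: Ulmekar has m, Tobelen has n. Tobelen preserves n here (none of its changes turn any other segment into n), so the proto-segment is *n.
Position 2: Ulmekar has e, Tobelen has i. Ulmekar preserves e here (none of its changes turn any other segment into e), so the proto-segment is *e.
Position 4: Ulmekar has o, Tobelen has a. Tobelen preserves a here (none of its changes turn any other segment into a), so the proto-segment is *a.
This points to *semanbo. Verify forward in each daughter:
Ulmekar: *semanbo
  semanbo → semambo   [nasal place assimilation]
  semambo → semombo   [vowel merger]
  semombo (rule 3 does not apply)
  giving Ulmekar semombo.
Tobelen: *semanbo
  semanbo (rule 1 does not apply)
  semanbo → hemanbo   [debuccalisation]
  hemanbo → himanbo   [pre-nasal raising]
  giving Tobelen himanbo.
*semanbo is the unique common source.

*semanbo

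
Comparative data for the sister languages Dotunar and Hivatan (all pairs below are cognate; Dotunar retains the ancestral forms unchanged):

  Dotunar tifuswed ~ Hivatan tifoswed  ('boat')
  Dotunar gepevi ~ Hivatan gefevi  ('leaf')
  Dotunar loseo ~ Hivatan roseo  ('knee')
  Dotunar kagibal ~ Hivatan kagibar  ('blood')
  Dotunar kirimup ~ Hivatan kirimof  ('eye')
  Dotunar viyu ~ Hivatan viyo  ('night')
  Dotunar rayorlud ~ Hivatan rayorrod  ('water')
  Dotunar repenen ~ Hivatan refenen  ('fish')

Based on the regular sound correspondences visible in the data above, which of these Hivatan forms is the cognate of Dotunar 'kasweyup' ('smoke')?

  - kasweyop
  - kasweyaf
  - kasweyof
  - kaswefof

kasweyof

kirimup ~ kirimof — Dotunar u corresponds to Hivatan o after a consonant, before a labial obstruent.
kirimup ~ kirimof — Dotunar p corresponds to Hivatan f word-finally.
Applying these to Dotunar 'kasweyup':
  kasweyup → kasweyop   (u→o after a consonant, before a labial obstruent)
  kasweyop → kasweyof   (p→f word-finally)
So the Hivatan cognate is 'kasweyof'.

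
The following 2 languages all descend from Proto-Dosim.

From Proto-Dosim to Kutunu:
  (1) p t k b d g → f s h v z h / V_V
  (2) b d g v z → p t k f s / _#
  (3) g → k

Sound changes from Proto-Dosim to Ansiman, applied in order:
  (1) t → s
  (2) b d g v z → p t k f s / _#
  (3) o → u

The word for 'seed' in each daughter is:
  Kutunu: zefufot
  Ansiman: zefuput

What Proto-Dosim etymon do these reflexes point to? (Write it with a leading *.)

*zefupod

Position 5: Kutunu has f, Ansiman has p. Taking the neighbouring segments as reconstructed: Kutunu f could go back to *p or *f; Ansiman p can only go back to *p — the one source consistent with every daughter is *p.
Position 6: Kutunu has o, Ansiman has u. Kutunu preserves o here (none of its changes turn any other segment into o), so the proto-segment is *o.
Verify the candidate proto-form against each daughter:
Kutunu: start from *zefupod.
  rule 1 (intervocalic lenition): zefupod → zefufod
  rule 2 (final devoicing): zefufod → zefufot
  rule 3: no change — zefufot
  ⇒ Kutunu zefufot
Ansiman: start from *zefupod.
  rule 1: no change — zefupod
  rule 2 (final devoicing): zefupod → zefupot
  rule 3 (vowel merger): zefupot → zefuput
  ⇒ Ansiman zefuput
No other proto-form is consistent with every reflex, so the reconstruction is *zefupod.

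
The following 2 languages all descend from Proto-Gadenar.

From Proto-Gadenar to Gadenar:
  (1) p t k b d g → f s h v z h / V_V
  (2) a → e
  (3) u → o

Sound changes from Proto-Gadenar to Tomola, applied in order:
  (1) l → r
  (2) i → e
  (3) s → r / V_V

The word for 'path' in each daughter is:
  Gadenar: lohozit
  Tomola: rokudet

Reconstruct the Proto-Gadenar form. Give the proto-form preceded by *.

*lokudit

Position 4: Gadenar has o, Tomola has u. Tomola preserves u here (none of its changes turn any other segment into u), so the proto-segment is *u.
Position 6: Gadenar has i, Tomola has e. Gadenar preserves i here (none of its changes turn any other segment into i), so the proto-segment is *i.
Position 5: Gadenar has z, Tomola has d. Tomola preserves d here (none of its changes turn any other segment into d), so the proto-segment is *d.
This points to *lokudit. Verify forward in each daughter:
Gadenar: start from *lokudit.
  rule 1 (intervocalic lenition): lokudit → lohuzit
  rule 2: no change — lohuzit
  rule 3 (vowel merger): lohuzit → lohozit
  ⇒ Gadenar lohozit
Tomola: start from *lokudit.
  rule 1 (unconditioned shift): lokudit → rokudit
  rule 2 (vowel merger): rokudit → rokudet
  rule 3: no change — rokudet
  ⇒ Tomola rokudet
*lokudit is the unique common source.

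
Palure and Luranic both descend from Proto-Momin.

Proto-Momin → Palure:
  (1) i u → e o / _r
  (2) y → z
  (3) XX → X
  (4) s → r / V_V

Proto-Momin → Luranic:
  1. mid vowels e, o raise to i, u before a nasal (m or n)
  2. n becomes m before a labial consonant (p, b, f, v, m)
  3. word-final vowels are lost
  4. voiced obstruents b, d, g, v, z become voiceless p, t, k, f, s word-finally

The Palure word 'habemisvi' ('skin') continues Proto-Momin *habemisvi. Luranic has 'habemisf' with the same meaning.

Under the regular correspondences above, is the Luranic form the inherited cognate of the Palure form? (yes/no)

no

Derive the expected Luranic reflex of *habemisvi:
Luranic: *habemisvi
  habemisvi → habimisvi   [pre-nasal raising]
  habimisvi (rule 2 does not apply)
  habimisvi → habimisv   [apocope]
  habimisv → habimisf   [final devoicing]
  giving Luranic habimisf.
The regular Luranic reflex would be 'habimisf', but the attested form is 'habemisf'. The correspondence is irregular, so they are not cognates (the Luranic form has a different source).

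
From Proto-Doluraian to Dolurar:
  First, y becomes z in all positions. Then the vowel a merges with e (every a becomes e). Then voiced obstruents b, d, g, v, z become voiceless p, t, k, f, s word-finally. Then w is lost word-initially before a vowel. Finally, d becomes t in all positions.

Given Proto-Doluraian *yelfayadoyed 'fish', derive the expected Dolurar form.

zelfezetozet

Dolurar: start from *yelfayadoyed.
  rule 1 (unconditioned shift): yelfayadoyed → zelfazadozed
  rule 2 (vowel merger): zelfazadozed → zelfezedozed
  rule 3 (final devoicing): zelfezedozed → zelfezedozet
  rule 4: no change — zelfezedozet
  rule 5 (unconditioned shift): zelfezedozet → zelfezetozet
  ⇒ Dolurar zelfezetozet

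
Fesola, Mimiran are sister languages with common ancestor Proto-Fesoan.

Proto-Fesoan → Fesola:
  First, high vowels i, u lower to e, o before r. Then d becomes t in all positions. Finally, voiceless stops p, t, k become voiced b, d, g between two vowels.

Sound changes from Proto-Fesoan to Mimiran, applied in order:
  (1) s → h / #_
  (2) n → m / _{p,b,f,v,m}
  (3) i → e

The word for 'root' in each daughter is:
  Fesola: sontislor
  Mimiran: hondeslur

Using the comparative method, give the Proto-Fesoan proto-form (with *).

Position 4: Fesola has t, Mimiran has d. Mimiran preserves d here (none of its changes turn any other segment into d), so the proto-segment is *d.
Position 5: Fesola has i, Mimiran has e. Fesola preserves i here (none of its changes turn any other segment into i), so the proto-segment is *i.
Position 8: Fesola has o, Mimiran has u. Mimiran preserves u here (none of its changes turn any other segment into u), so the proto-segment is *u.
Verify the candidate proto-form against each daughter:
Fesola: *sondislur > sondislor > sontislor  (by pre-rhotic lowering, unconditioned shift)
Mimiran: *sondislur > hondislur > hondeslur  (by debuccalisation, vowel merger)
No other proto-form is consistent with every reflex, so the reconstruction is *sondislur.

*sondislur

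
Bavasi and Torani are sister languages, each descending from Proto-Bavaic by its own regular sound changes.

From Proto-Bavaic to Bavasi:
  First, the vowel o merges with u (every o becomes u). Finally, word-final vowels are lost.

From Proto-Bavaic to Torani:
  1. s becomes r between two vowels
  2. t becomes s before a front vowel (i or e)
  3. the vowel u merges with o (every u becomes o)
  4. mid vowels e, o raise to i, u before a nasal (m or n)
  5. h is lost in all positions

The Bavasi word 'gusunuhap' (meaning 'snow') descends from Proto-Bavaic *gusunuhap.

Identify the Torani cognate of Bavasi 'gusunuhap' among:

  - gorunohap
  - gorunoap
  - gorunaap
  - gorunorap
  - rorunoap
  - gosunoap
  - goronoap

gorunoap

Torani: start from *gusunuhap.
  rule 1 (rhotacism): gusunuhap → gurunuhap
  rule 2: no change — gurunuhap
  rule 3 (vowel merger): gurunuhap → goronohap
  rule 4 (pre-nasal raising): goronohap → gorunohap
  rule 5 (h-loss): gorunohap → gorunoap
  ⇒ Torani gorunoap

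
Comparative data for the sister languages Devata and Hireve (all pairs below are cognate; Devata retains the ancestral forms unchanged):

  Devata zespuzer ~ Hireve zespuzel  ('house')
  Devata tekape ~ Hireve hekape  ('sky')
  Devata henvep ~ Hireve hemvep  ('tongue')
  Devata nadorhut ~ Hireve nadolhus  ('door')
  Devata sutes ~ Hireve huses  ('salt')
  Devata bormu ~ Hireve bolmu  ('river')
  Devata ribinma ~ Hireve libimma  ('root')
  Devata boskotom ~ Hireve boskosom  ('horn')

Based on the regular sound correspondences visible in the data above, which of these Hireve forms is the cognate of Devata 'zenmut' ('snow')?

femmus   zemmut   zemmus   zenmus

zemmus

ribinma ~ libimma — Devata n corresponds to Hireve m after a vowel, before a nasal.
nadorhut ~ nadolhus — Devata t corresponds to Hireve s word-finally.
Applying these to Devata 'zenmut':
  zenmut → zemmut   (n→m after a vowel, before a nasal)
  zemmut → zemmus   (t→s word-finally)
So the Hireve cognate is 'zemmus'.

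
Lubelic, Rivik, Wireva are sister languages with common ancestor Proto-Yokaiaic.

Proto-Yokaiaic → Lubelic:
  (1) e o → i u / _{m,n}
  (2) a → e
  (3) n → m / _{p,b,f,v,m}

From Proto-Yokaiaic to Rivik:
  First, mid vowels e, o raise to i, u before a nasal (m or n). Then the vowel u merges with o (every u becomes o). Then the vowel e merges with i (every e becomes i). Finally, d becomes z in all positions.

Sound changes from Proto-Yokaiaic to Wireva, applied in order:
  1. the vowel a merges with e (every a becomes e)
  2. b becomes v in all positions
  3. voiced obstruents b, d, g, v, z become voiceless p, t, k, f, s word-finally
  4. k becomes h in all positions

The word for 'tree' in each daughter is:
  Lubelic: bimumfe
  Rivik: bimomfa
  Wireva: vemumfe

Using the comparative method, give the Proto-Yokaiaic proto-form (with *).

Position 1: Lubelic has b, Rivik has b, Wireva has v. Lubelic preserves b here (none of its changes turn any other segment into b), so the proto-segment is *b.
Position 4: Lubelic has u, Rivik has o, Wireva has u. Wireva preserves u here (none of its changes turn any other segment into u), so the proto-segment is *u.
This points to *bemumfa. Verify forward in each daughter:
Lubelic: start from *bemumfa.
  rule 1 (pre-nasal raising): bemumfa → bimumfa
  rule 2 (vowel merger): bimumfa → bimumfe
  rule 3: no change — bimumfe
  ⇒ Lubelic bimumfe
Rivik: *bemumfa > bimumfa > bimomfa  (by pre-nasal raising, vowel merger)
Wireva: start from *bemumfa.
  rule 1 (vowel merger): bemumfa → bemumfe
  rule 2 (unconditioned shift): bemumfe → vemumfe
  rule 3: no change — vemumfe
  rule 4: no change — vemumfe
  ⇒ Wireva vemumfe
Only *bemumfa yields all of Lubelic bimumfe, Rivik bimomfa, Wireva vemumfe.

*bemumfa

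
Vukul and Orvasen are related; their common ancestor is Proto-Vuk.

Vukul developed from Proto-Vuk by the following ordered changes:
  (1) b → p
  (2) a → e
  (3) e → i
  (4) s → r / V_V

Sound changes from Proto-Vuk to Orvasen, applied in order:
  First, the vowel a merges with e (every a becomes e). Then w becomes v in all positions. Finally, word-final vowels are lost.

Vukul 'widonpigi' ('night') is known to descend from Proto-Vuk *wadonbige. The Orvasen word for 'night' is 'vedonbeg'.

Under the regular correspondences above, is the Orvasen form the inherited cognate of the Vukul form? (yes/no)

no

Derive the expected Orvasen reflex of *wadonbige:
Orvasen: start from *wadonbige.
  rule 1 (vowel merger): wadonbige → wedonbige
  rule 2 (unconditioned shift): wedonbige → vedonbige
  rule 3 (apocope): vedonbige → vedonbig
  ⇒ Orvasen vedonbig
The regular Orvasen reflex would be 'vedonbig', but the attested form is 'vedonbeg'. The correspondence is irregular, so they are not cognates (the Orvasen form has a different source).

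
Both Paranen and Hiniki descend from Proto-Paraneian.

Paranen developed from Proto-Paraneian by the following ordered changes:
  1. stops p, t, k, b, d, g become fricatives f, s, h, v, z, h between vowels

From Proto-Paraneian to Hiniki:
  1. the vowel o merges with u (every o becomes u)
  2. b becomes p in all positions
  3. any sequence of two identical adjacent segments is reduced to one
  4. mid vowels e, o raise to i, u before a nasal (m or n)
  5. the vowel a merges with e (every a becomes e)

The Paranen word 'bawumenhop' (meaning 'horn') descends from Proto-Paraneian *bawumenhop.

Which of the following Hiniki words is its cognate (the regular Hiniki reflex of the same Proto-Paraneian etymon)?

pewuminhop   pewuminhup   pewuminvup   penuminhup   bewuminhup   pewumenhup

pewuminhup

Hiniki: start from *bawumenhop.
  rule 1 (vowel merger): bawumenhop → bawumenhup
  rule 2 (unconditioned shift): bawumenhup → pawumenhup
  rule 3: no change — pawumenhup
  rule 4 (pre-nasal raising): pawumenhup → pawuminhup
  rule 5 (vowel merger): pawuminhup → pewuminhup
  ⇒ Hiniki pewuminhup
The other candidates each miss or misapply at least one Hiniki change.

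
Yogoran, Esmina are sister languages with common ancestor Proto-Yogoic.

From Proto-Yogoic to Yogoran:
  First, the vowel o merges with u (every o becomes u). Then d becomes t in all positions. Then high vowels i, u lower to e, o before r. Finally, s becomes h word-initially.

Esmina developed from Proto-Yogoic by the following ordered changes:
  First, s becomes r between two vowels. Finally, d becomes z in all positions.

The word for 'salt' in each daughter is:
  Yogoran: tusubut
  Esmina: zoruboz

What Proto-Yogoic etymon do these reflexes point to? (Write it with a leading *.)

Position 1: Yogoran has t, Esmina has z. Taking the neighbouring segments as reconstructed: Yogoran t could go back to *t or *d; Esmina z could go back to *d or *z — the one source consistent with every daughter is *d.
Position 6: Yogoran has u, Esmina has o. Esmina preserves o here (none of its changes turn any other segment into o), so the proto-segment is *o.
This points to *dosubod. Verify forward in each daughter:
Yogoran: *dosubod
  dosubod → dusubud   [vowel merger]
  dusubud → tusubut   [unconditioned shift]
  tusubut (rule 3 does not apply)
  tusubut (rule 4 does not apply)
  giving Yogoran tusubut.
Esmina: *dosubod
  dosubod → dorubod   [rhotacism]
  dorubod → zoruboz   [unconditioned shift]
  giving Esmina zoruboz.
Only *dosubod yields all of Yogoran tusubut, Esmina zoruboz.

*dosubod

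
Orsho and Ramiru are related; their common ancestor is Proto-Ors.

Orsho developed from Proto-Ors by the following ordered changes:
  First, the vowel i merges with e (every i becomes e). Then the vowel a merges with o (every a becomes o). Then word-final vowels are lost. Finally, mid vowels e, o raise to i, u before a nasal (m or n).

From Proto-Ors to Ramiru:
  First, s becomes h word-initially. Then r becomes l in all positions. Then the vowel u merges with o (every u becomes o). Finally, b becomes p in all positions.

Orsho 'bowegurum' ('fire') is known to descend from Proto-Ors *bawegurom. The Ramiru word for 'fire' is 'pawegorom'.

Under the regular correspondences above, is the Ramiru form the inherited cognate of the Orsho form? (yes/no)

Derive the expected Ramiru reflex of *bawegurom:
Ramiru: *bawegurom
  bawegurom (rule 1 does not apply)
  bawegurom → bawegulom   [unconditioned shift]
  bawegulom → bawegolom   [vowel merger]
  bawegolom → pawegolom   [unconditioned shift]
  giving Ramiru pawegolom.
The regular Ramiru reflex would be 'pawegolom', but the attested form is 'pawegorom'. The correspondence is irregular, so they are not cognates (the Ramiru form has a different source).

no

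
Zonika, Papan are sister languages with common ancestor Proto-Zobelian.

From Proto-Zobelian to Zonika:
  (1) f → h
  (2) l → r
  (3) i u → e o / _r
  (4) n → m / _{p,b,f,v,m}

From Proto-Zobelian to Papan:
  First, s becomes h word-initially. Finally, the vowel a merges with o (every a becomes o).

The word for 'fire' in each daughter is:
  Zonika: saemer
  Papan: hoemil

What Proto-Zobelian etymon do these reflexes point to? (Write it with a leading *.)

Position 5: Zonika has e, Papan has i. Papan preserves i here (none of its changes turn any other segment into i), so the proto-segment is *i.
Position 2: Zonika has a, Papan has o. Zonika preserves a here (none of its changes turn any other segment into a), so the proto-segment is *a.
Position 6: Zonika has r, Papan has l. Papan preserves l here (none of its changes turn any other segment into l), so the proto-segment is *l.
Verify the candidate proto-form against each daughter:
Zonika: *saemil
  saemil (rule 1 does not apply)
  saemil → saemir   [unconditioned shift]
  saemir → saemer   [pre-rhotic lowering]
  saemer (rule 4 does not apply)
  giving Zonika saemer.
Papan: *saemil > haemil > hoemil  (by debuccalisation, vowel merger)
Only *saemil yields all of Zonika saemer, Papan hoemil.

*saemil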